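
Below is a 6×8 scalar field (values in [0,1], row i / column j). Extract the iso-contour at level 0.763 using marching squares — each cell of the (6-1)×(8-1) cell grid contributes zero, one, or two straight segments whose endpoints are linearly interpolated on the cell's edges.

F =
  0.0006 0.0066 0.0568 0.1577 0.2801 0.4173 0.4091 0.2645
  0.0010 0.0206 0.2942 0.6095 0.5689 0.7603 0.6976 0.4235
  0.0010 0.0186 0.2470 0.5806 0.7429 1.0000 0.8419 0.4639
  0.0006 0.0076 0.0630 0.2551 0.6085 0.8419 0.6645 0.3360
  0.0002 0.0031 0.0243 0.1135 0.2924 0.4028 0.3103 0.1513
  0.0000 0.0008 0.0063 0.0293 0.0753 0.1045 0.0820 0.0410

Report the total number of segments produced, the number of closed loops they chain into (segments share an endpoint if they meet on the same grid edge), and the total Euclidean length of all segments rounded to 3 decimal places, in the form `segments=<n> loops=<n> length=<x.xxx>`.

cell (1,4): code 0100 → (1.011,5.000)–(2.000,4.078)
cell (1,5): code 1100 → (1.453,6.000)–(1.011,5.000)
cell (1,6): code 1000 → (2.000,6.209)–(1.453,6.000)
cell (2,4): code 0110 → (2.000,4.078)–(3.000,4.662)
cell (2,5): code 1011 → (3.000,5.445)–(2.445,6.000)
cell (2,6): code 0001 → (2.445,6.000)–(2.000,6.209)
cell (3,4): code 0010 → (3.000,4.662)–(3.180,5.000)
cell (3,5): code 0001 → (3.180,5.000)–(3.000,5.445)
total: 8 segments, chained into 1 closed loop(s), length Σ = 6.327347

segments=8 loops=1 length=6.327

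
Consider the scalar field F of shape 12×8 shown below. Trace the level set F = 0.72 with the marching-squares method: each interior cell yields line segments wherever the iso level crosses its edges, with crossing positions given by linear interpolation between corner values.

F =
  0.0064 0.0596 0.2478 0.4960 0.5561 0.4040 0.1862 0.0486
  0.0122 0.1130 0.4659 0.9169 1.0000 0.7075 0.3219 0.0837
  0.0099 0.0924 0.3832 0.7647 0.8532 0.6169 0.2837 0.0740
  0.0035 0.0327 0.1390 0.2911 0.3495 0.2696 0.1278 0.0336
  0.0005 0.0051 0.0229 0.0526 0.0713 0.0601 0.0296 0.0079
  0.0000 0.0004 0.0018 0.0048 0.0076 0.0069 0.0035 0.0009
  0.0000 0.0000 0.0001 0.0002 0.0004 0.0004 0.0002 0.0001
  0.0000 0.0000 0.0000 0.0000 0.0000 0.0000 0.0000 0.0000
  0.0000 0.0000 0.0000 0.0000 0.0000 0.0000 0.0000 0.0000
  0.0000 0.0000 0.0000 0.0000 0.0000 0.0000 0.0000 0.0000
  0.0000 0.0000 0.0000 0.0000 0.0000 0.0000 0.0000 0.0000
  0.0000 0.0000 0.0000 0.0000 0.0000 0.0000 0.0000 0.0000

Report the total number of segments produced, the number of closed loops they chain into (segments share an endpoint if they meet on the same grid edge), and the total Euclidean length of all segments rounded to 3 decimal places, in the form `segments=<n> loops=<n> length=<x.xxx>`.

cell (0,2): code 0100 → (0.532,3.000)–(1.000,2.563)
cell (0,3): code 1100 → (0.369,4.000)–(0.532,3.000)
cell (0,4): code 1000 → (1.000,4.957)–(0.369,4.000)
cell (1,2): code 0110 → (1.000,2.563)–(2.000,2.883)
cell (1,4): code 1001 → (2.000,4.564)–(1.000,4.957)
cell (2,2): code 0010 → (2.000,2.883)–(2.094,3.000)
cell (2,3): code 0011 → (2.094,3.000)–(2.264,4.000)
cell (2,4): code 0001 → (2.264,4.000)–(2.000,4.564)
total: 8 segments, chained into 1 closed loop(s), length Σ = 6.711361

segments=8 loops=1 length=6.711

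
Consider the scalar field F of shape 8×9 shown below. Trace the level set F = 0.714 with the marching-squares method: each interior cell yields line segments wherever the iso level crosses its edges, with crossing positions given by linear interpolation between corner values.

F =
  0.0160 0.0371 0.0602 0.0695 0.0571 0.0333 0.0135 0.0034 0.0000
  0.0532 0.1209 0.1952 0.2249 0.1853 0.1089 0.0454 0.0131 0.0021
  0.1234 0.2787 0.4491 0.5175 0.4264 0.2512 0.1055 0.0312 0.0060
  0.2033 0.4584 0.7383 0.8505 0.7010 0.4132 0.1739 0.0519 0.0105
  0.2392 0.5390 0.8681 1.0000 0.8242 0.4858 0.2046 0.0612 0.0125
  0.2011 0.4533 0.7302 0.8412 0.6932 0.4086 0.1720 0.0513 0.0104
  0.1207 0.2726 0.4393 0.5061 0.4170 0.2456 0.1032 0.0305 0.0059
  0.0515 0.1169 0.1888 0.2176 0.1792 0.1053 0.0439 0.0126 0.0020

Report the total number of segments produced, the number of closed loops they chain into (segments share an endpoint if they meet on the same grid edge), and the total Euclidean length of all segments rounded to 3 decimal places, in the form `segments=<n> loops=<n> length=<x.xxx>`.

cell (2,1): code 0100 → (2.916,2.000)–(3.000,1.913)
cell (2,2): code 1100 → (2.590,3.000)–(2.916,2.000)
cell (2,3): code 1000 → (3.000,3.913)–(2.590,3.000)
cell (3,1): code 0110 → (3.000,1.913)–(4.000,1.532)
cell (3,3): code 1101 → (3.106,4.000)–(3.000,3.913)
cell (3,4): code 1000 → (4.000,4.326)–(3.106,4.000)
cell (4,1): code 0110 → (4.000,1.532)–(5.000,1.941)
cell (4,3): code 1011 → (5.000,3.859)–(4.841,4.000)
cell (4,4): code 0001 → (4.841,4.000)–(4.000,4.326)
cell (5,1): code 0010 → (5.000,1.941)–(5.056,2.000)
cell (5,2): code 0011 → (5.056,2.000)–(5.380,3.000)
cell (5,3): code 0001 → (5.380,3.000)–(5.000,3.859)
total: 12 segments, chained into 1 closed loop(s), length Σ = 8.598598

segments=12 loops=1 length=8.599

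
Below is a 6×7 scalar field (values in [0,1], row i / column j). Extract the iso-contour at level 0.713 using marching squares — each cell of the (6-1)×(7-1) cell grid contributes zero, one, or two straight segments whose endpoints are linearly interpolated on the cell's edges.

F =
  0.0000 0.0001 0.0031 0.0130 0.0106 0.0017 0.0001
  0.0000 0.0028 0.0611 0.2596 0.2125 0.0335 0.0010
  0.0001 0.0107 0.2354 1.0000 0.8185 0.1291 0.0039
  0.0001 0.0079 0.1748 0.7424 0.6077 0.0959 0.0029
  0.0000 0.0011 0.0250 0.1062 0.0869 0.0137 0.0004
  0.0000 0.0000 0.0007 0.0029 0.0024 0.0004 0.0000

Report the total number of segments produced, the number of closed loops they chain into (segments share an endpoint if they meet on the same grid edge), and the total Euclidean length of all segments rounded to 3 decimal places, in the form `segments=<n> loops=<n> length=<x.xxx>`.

segments=8 loops=1 length=4.589

cell (1,2): code 0100 → (1.612,3.000)–(2.000,2.625)
cell (1,3): code 1100 → (1.826,4.000)–(1.612,3.000)
cell (1,4): code 1000 → (2.000,4.153)–(1.826,4.000)
cell (2,2): code 0110 → (2.000,2.625)–(3.000,2.948)
cell (2,3): code 1011 → (3.000,3.218)–(2.500,4.000)
cell (2,4): code 0001 → (2.500,4.000)–(2.000,4.153)
cell (3,2): code 0010 → (3.000,2.948)–(3.046,3.000)
cell (3,3): code 0001 → (3.046,3.000)–(3.000,3.218)
total: 8 segments, chained into 1 closed loop(s), length Σ = 4.588533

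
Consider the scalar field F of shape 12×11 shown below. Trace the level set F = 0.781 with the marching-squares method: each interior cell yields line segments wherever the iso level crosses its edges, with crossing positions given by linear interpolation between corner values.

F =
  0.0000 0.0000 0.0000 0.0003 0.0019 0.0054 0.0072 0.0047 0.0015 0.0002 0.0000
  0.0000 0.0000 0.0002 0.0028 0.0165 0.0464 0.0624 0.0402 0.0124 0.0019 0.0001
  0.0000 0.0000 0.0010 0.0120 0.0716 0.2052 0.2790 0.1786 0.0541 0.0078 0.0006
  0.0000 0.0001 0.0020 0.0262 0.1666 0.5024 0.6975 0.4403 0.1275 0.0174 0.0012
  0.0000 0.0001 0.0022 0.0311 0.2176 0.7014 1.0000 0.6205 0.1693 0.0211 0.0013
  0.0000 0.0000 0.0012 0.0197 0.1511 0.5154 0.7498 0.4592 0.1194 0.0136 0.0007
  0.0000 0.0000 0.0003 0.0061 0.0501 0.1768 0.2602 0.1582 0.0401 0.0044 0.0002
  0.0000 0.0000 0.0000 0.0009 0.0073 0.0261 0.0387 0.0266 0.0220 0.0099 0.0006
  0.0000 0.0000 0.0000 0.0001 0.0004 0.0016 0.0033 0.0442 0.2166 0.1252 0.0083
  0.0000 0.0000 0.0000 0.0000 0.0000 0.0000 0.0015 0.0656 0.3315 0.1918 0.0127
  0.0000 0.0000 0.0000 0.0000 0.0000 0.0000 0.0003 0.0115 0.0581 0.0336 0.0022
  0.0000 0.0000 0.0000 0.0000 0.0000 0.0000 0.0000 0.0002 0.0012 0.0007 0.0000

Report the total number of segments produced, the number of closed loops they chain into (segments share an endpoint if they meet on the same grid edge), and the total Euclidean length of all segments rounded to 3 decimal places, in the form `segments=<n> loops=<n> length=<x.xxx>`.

cell (3,5): code 0100 → (3.276,6.000)–(4.000,5.267)
cell (3,6): code 1000 → (4.000,6.577)–(3.276,6.000)
cell (4,5): code 0010 → (4.000,5.267)–(4.875,6.000)
cell (4,6): code 0001 → (4.875,6.000)–(4.000,6.577)
total: 4 segments, chained into 1 closed loop(s), length Σ = 4.146737

segments=4 loops=1 length=4.147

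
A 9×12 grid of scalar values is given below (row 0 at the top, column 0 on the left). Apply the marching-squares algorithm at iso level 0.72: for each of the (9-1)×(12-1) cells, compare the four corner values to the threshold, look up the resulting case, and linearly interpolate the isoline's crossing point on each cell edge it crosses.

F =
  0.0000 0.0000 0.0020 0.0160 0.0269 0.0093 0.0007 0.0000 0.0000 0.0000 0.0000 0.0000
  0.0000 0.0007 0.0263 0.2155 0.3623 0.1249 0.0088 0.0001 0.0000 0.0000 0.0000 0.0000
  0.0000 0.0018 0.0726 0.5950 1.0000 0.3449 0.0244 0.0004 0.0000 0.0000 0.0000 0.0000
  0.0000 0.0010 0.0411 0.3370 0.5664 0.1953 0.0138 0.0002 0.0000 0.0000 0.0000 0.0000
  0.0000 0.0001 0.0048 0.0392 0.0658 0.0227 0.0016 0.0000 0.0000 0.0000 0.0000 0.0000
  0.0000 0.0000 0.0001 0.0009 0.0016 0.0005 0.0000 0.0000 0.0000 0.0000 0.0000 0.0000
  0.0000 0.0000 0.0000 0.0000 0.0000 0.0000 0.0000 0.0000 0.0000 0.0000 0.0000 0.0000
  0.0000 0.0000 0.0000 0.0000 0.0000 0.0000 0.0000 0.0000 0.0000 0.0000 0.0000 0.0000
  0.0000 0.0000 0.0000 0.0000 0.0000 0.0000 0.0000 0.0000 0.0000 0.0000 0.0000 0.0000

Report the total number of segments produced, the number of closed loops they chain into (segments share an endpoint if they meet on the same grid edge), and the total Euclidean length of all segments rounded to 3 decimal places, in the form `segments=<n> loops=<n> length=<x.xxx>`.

segments=4 loops=1 length=3.152

cell (1,3): code 0100 → (1.561,4.000)–(2.000,3.309)
cell (1,4): code 1000 → (2.000,4.427)–(1.561,4.000)
cell (2,3): code 0010 → (2.000,3.309)–(2.646,4.000)
cell (2,4): code 0001 → (2.646,4.000)–(2.000,4.427)
total: 4 segments, chained into 1 closed loop(s), length Σ = 3.152188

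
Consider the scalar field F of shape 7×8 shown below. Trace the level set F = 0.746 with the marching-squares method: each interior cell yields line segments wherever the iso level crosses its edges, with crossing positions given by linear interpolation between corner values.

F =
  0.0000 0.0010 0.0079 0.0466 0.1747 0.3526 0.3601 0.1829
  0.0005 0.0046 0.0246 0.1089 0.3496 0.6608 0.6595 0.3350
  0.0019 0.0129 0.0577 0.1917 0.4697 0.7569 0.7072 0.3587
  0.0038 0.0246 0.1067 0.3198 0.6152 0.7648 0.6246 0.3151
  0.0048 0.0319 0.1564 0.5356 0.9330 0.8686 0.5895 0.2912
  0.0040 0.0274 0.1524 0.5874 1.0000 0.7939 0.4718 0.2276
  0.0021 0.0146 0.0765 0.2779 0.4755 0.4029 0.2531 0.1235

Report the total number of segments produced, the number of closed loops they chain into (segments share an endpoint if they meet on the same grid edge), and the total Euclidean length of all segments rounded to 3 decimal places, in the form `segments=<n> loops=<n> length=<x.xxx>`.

segments=12 loops=1 length=9.230

cell (1,4): code 0100 → (1.887,5.000)–(2.000,4.962)
cell (1,5): code 1000 → (2.000,5.219)–(1.887,5.000)
cell (2,4): code 0110 → (2.000,4.962)–(3.000,4.874)
cell (2,5): code 1001 → (3.000,5.134)–(2.000,5.219)
cell (3,3): code 0100 → (3.412,4.000)–(4.000,3.529)
cell (3,4): code 1110 → (3.000,4.874)–(3.412,4.000)
cell (3,5): code 1001 → (4.000,5.439)–(3.000,5.134)
cell (4,3): code 0110 → (4.000,3.529)–(5.000,3.384)
cell (4,5): code 1001 → (5.000,5.149)–(4.000,5.439)
cell (5,3): code 0010 → (5.000,3.384)–(5.484,4.000)
cell (5,4): code 0011 → (5.484,4.000)–(5.123,5.000)
cell (5,5): code 0001 → (5.123,5.000)–(5.000,5.149)
total: 12 segments, chained into 1 closed loop(s), length Σ = 9.230481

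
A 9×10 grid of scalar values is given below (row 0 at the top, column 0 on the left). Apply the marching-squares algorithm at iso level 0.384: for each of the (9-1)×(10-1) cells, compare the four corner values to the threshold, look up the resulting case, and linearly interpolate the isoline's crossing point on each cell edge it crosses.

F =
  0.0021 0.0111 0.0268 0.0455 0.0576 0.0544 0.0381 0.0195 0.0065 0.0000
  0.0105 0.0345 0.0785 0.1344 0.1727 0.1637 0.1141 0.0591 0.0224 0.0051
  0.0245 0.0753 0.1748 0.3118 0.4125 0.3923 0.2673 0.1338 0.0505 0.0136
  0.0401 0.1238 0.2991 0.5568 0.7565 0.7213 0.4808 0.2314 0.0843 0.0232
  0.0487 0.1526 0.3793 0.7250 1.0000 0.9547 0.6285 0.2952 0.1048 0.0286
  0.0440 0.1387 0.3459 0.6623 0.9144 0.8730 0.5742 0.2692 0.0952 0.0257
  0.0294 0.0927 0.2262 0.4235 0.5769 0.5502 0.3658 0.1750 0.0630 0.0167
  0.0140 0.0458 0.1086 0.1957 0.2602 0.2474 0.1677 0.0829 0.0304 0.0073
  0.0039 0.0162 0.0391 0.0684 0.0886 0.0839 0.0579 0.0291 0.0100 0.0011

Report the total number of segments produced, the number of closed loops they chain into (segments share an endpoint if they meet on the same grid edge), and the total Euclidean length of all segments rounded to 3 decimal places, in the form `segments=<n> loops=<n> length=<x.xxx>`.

segments=18 loops=1 length=14.790

cell (1,3): code 0100 → (1.881,4.000)–(2.000,3.717)
cell (1,4): code 1100 → (1.964,5.000)–(1.881,4.000)
cell (1,5): code 1000 → (2.000,5.066)–(1.964,5.000)
cell (2,2): code 0100 → (2.295,3.000)–(3.000,2.329)
cell (2,3): code 1110 → (2.000,3.717)–(2.295,3.000)
cell (2,5): code 1101 → (2.547,6.000)–(2.000,5.066)
cell (2,6): code 1000 → (3.000,6.388)–(2.547,6.000)
cell (3,2): code 0110 → (3.000,2.329)–(4.000,2.014)
cell (3,6): code 1001 → (4.000,6.734)–(3.000,6.388)
cell (4,2): code 0110 → (4.000,2.014)–(5.000,2.120)
cell (4,6): code 1001 → (5.000,6.624)–(4.000,6.734)
cell (5,2): code 0110 → (5.000,2.120)–(6.000,2.800)
cell (5,5): code 1011 → (6.000,5.901)–(5.913,6.000)
cell (5,6): code 0001 → (5.913,6.000)–(5.000,6.624)
cell (6,2): code 0010 → (6.000,2.800)–(6.173,3.000)
cell (6,3): code 0011 → (6.173,3.000)–(6.609,4.000)
cell (6,4): code 0011 → (6.609,4.000)–(6.549,5.000)
cell (6,5): code 0001 → (6.549,5.000)–(6.000,5.901)
total: 18 segments, chained into 1 closed loop(s), length Σ = 14.790332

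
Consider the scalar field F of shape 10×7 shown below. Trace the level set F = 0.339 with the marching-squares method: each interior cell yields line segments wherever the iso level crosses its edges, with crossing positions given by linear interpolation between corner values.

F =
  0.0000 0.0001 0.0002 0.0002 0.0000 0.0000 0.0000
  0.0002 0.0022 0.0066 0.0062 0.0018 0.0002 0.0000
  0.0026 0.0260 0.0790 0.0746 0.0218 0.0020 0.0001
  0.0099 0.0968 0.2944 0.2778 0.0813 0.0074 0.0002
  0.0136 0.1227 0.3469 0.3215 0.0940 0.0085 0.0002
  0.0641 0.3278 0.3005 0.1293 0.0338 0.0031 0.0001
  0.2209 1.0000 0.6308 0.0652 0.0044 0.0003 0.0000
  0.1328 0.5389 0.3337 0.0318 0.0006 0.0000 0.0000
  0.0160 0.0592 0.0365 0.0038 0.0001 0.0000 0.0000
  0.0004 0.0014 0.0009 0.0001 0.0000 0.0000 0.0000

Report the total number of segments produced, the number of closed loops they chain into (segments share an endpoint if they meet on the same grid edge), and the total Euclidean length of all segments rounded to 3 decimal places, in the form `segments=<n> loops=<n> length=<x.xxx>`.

segments=12 loops=2 length=8.262

cell (3,1): code 0100 → (3.850,2.000)–(4.000,1.965)
cell (3,2): code 1000 → (4.000,2.311)–(3.850,2.000)
cell (4,1): code 0010 → (4.000,1.965)–(4.170,2.000)
cell (4,2): code 0001 → (4.170,2.000)–(4.000,2.311)
cell (5,0): code 0100 → (5.017,1.000)–(6.000,0.152)
cell (5,1): code 1100 → (5.117,2.000)–(5.017,1.000)
cell (5,2): code 1000 → (6.000,2.516)–(5.117,2.000)
cell (6,0): code 0110 → (6.000,0.152)–(7.000,0.508)
cell (6,1): code 1011 → (7.000,1.974)–(6.982,2.000)
cell (6,2): code 0001 → (6.982,2.000)–(6.000,2.516)
cell (7,0): code 0010 → (7.000,0.508)–(7.417,1.000)
cell (7,1): code 0001 → (7.417,1.000)–(7.000,1.974)
total: 12 segments, chained into 2 closed loop(s), length Σ = 8.262132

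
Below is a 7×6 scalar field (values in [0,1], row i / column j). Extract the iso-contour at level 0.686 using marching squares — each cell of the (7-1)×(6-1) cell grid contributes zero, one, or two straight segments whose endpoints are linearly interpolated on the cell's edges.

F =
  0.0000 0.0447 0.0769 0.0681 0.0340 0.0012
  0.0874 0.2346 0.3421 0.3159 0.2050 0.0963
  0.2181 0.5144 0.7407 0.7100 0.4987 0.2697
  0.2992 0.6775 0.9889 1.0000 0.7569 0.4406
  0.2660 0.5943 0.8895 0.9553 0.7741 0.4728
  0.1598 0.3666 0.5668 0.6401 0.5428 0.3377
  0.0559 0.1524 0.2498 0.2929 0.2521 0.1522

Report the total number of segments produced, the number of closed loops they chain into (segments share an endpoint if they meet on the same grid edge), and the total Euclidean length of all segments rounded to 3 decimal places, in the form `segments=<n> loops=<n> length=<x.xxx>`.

segments=12 loops=1 length=9.736

cell (1,1): code 0100 → (1.863,2.000)–(2.000,1.758)
cell (1,2): code 1100 → (1.939,3.000)–(1.863,2.000)
cell (1,3): code 1000 → (2.000,3.114)–(1.939,3.000)
cell (2,1): code 0110 → (2.000,1.758)–(3.000,1.027)
cell (2,3): code 1101 → (2.725,4.000)–(2.000,3.114)
cell (2,4): code 1000 → (3.000,4.224)–(2.725,4.000)
cell (3,1): code 0110 → (3.000,1.027)–(4.000,1.311)
cell (3,4): code 1001 → (4.000,4.292)–(3.000,4.224)
cell (4,1): code 0010 → (4.000,1.311)–(4.631,2.000)
cell (4,2): code 0011 → (4.631,2.000)–(4.854,3.000)
cell (4,3): code 0011 → (4.854,3.000)–(4.381,4.000)
cell (4,4): code 0001 → (4.381,4.000)–(4.000,4.292)
total: 12 segments, chained into 1 closed loop(s), length Σ = 9.735624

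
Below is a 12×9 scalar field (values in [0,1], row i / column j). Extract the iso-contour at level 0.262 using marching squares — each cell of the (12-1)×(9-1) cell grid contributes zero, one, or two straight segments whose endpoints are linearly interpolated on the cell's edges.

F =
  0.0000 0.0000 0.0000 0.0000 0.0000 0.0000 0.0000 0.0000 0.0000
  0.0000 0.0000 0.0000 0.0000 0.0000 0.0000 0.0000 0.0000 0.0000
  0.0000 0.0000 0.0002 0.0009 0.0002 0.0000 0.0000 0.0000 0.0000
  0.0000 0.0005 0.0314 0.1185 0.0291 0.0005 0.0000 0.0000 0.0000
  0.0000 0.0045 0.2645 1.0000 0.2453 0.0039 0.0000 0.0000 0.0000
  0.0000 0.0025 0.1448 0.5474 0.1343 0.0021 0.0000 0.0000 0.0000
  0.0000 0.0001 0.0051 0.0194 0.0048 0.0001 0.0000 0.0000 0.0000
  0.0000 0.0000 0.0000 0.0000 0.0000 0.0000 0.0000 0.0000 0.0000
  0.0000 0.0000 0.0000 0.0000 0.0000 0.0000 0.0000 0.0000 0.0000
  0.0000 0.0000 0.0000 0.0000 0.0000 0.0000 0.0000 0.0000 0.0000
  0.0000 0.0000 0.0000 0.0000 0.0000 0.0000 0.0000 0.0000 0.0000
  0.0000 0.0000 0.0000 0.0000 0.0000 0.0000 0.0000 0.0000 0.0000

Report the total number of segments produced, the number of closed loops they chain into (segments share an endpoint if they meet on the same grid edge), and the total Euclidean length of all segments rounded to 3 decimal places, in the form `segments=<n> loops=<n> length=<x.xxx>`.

segments=8 loops=1 length=6.453

cell (3,1): code 0100 → (3.989,2.000)–(4.000,1.990)
cell (3,2): code 1100 → (3.163,3.000)–(3.989,2.000)
cell (3,3): code 1000 → (4.000,3.978)–(3.163,3.000)
cell (4,1): code 0010 → (4.000,1.990)–(4.021,2.000)
cell (4,2): code 0111 → (4.021,2.000)–(5.000,2.291)
cell (4,3): code 1001 → (5.000,3.691)–(4.000,3.978)
cell (5,2): code 0010 → (5.000,2.291)–(5.541,3.000)
cell (5,3): code 0001 → (5.541,3.000)–(5.000,3.691)
total: 8 segments, chained into 1 closed loop(s), length Σ = 6.452539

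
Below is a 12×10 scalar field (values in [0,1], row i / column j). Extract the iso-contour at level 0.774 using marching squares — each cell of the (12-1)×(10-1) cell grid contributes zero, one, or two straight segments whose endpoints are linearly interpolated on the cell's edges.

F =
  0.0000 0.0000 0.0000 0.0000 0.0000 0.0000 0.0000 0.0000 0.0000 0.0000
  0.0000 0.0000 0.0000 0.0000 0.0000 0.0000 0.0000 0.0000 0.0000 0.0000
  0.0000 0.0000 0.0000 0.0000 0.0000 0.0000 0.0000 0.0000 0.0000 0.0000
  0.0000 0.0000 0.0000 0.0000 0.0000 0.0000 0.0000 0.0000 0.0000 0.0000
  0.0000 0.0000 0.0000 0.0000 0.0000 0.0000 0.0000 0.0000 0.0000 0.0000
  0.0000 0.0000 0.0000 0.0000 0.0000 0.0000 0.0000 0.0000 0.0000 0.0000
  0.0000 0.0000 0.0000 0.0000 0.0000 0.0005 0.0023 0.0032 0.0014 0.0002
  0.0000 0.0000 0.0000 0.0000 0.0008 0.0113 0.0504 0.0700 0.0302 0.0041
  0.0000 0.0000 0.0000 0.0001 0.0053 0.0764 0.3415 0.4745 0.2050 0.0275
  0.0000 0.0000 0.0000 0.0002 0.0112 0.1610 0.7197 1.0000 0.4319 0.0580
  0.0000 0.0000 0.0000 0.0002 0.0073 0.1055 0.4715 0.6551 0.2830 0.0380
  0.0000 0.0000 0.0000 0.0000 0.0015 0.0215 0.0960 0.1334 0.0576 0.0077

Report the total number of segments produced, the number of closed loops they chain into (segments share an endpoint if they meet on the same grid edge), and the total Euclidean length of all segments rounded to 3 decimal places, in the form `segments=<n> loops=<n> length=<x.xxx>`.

segments=4 loops=1 length=3.305

cell (8,6): code 0100 → (8.570,7.000)–(9.000,6.194)
cell (8,7): code 1000 → (9.000,7.398)–(8.570,7.000)
cell (9,6): code 0010 → (9.000,6.194)–(9.655,7.000)
cell (9,7): code 0001 → (9.655,7.000)–(9.000,7.398)
total: 4 segments, chained into 1 closed loop(s), length Σ = 3.305190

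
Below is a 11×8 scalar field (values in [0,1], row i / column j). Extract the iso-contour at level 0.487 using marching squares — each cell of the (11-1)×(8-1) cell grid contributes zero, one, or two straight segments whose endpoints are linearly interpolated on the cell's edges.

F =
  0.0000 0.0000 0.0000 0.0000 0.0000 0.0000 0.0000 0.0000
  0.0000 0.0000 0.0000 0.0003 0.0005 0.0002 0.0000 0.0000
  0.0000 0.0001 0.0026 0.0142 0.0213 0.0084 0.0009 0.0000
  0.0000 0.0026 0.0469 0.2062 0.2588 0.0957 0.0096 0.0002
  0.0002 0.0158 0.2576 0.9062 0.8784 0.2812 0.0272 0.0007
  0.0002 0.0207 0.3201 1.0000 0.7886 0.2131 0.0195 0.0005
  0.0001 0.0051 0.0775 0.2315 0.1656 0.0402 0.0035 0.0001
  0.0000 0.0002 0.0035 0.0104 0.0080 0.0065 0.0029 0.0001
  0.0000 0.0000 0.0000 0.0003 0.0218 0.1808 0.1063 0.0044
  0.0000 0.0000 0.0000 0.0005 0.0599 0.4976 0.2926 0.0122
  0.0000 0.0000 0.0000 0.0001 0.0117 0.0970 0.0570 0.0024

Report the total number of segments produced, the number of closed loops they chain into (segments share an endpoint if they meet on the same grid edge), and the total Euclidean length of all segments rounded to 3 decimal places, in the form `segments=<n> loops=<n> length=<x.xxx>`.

cell (3,2): code 0100 → (3.401,3.000)–(4.000,2.354)
cell (3,3): code 1100 → (3.368,4.000)–(3.401,3.000)
cell (3,4): code 1000 → (4.000,4.655)–(3.368,4.000)
cell (4,2): code 0110 → (4.000,2.354)–(5.000,2.245)
cell (4,4): code 1001 → (5.000,4.524)–(4.000,4.655)
cell (5,2): code 0010 → (5.000,2.245)–(5.668,3.000)
cell (5,3): code 0011 → (5.668,3.000)–(5.484,4.000)
cell (5,4): code 0001 → (5.484,4.000)–(5.000,4.524)
cell (8,4): code 0100 → (8.967,5.000)–(9.000,4.976)
cell (8,5): code 1000 → (9.000,5.052)–(8.967,5.000)
cell (9,4): code 0010 → (9.000,4.976)–(9.026,5.000)
cell (9,5): code 0001 → (9.026,5.000)–(9.000,5.052)
total: 12 segments, chained into 2 closed loop(s), length Σ = 7.740739

segments=12 loops=2 length=7.741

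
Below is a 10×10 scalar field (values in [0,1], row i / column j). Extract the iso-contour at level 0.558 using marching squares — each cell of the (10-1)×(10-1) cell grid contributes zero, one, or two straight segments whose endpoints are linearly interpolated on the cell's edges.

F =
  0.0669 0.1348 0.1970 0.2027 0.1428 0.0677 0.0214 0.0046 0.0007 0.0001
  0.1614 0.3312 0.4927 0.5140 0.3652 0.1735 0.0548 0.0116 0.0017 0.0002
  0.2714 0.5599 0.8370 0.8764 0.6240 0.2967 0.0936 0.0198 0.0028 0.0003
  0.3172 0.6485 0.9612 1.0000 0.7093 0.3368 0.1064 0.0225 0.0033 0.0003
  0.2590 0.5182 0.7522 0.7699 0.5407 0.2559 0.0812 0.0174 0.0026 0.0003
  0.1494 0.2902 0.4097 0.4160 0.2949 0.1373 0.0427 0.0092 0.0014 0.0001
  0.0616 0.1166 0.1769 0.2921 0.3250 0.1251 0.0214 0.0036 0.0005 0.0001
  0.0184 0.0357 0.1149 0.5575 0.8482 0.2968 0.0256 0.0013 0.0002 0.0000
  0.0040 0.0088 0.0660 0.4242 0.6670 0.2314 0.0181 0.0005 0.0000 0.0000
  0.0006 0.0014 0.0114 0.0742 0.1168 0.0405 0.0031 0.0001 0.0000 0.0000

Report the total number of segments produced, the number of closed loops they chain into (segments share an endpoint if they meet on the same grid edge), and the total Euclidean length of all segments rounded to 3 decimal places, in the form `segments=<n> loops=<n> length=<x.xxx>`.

cell (1,0): code 0100 → (1.992,1.000)–(2.000,0.993)
cell (1,1): code 1100 → (1.190,2.000)–(1.992,1.000)
cell (1,2): code 1100 → (1.121,3.000)–(1.190,2.000)
cell (1,3): code 1100 → (1.745,4.000)–(1.121,3.000)
cell (1,4): code 1000 → (2.000,4.202)–(1.745,4.000)
cell (2,0): code 0110 → (2.000,0.993)–(3.000,0.727)
cell (2,4): code 1001 → (3.000,4.406)–(2.000,4.202)
cell (3,0): code 0010 → (3.000,0.727)–(3.695,1.000)
cell (3,1): code 0111 → (3.695,1.000)–(4.000,1.170)
cell (3,3): code 1011 → (4.000,3.925)–(3.897,4.000)
cell (3,4): code 0001 → (3.897,4.000)–(3.000,4.406)
cell (4,1): code 0010 → (4.000,1.170)–(4.567,2.000)
cell (4,2): code 0011 → (4.567,2.000)–(4.599,3.000)
cell (4,3): code 0001 → (4.599,3.000)–(4.000,3.925)
cell (6,3): code 0100 → (6.445,4.000)–(7.000,3.002)
cell (6,4): code 1000 → (7.000,4.526)–(6.445,4.000)
cell (7,3): code 0110 → (7.000,3.002)–(8.000,3.551)
cell (7,4): code 1001 → (8.000,4.250)–(7.000,4.526)
cell (8,3): code 0010 → (8.000,3.551)–(8.198,4.000)
cell (8,4): code 0001 → (8.198,4.000)–(8.000,4.250)
total: 20 segments, chained into 2 closed loop(s), length Σ = 16.064367

segments=20 loops=2 length=16.064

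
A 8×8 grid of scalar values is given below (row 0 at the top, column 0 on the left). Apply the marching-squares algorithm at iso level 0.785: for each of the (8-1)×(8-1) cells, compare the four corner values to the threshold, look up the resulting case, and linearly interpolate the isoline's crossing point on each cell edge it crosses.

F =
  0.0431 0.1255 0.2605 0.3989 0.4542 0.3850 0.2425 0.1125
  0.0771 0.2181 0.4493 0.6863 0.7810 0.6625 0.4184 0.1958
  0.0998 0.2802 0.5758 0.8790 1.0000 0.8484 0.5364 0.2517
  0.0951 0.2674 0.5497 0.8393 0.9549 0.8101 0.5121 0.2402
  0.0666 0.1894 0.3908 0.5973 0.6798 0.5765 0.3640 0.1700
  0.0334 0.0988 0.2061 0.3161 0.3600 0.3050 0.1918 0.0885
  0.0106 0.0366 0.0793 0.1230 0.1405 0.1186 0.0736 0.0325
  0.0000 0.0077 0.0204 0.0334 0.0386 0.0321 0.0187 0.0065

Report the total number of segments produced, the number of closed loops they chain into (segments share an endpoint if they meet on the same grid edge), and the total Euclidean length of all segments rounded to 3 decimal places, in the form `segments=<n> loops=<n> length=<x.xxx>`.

segments=10 loops=1 length=7.919

cell (1,2): code 0100 → (1.512,3.000)–(2.000,2.690)
cell (1,3): code 1100 → (1.018,4.000)–(1.512,3.000)
cell (1,4): code 1100 → (1.659,5.000)–(1.018,4.000)
cell (1,5): code 1000 → (2.000,5.203)–(1.659,5.000)
cell (2,2): code 0110 → (2.000,2.690)–(3.000,2.812)
cell (2,5): code 1001 → (3.000,5.084)–(2.000,5.203)
cell (3,2): code 0010 → (3.000,2.812)–(3.224,3.000)
cell (3,3): code 0011 → (3.224,3.000)–(3.618,4.000)
cell (3,4): code 0011 → (3.618,4.000)–(3.107,5.000)
cell (3,5): code 0001 → (3.107,5.000)–(3.000,5.084)
total: 10 segments, chained into 1 closed loop(s), length Σ = 7.918557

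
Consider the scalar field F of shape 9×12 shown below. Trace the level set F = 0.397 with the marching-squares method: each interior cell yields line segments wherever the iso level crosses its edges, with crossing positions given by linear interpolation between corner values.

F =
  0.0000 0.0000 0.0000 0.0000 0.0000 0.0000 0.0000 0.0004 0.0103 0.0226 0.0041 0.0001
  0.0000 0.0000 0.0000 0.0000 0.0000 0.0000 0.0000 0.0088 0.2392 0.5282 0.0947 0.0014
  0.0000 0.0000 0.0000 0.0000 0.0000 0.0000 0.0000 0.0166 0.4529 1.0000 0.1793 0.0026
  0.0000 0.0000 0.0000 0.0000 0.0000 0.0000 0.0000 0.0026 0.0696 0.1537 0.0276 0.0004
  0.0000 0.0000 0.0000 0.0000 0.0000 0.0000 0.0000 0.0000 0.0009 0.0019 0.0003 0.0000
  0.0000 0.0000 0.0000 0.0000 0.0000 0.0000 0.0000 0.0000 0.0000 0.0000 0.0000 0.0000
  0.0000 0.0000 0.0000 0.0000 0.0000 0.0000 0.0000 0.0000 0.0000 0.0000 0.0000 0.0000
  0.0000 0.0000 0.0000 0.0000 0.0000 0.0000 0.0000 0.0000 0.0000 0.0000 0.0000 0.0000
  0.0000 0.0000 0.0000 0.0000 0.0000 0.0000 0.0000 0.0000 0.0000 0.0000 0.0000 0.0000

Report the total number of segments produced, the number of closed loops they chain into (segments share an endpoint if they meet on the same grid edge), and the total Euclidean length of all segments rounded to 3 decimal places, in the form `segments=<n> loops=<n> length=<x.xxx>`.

segments=8 loops=1 length=5.588

cell (0,8): code 0100 → (0.741,9.000)–(1.000,8.546)
cell (0,9): code 1000 → (1.000,9.303)–(0.741,9.000)
cell (1,7): code 0100 → (1.738,8.000)–(2.000,7.872)
cell (1,8): code 1110 → (1.000,8.546)–(1.738,8.000)
cell (1,9): code 1001 → (2.000,9.735)–(1.000,9.303)
cell (2,7): code 0010 → (2.000,7.872)–(2.146,8.000)
cell (2,8): code 0011 → (2.146,8.000)–(2.713,9.000)
cell (2,9): code 0001 → (2.713,9.000)–(2.000,9.735)
total: 8 segments, chained into 1 closed loop(s), length Σ = 5.587582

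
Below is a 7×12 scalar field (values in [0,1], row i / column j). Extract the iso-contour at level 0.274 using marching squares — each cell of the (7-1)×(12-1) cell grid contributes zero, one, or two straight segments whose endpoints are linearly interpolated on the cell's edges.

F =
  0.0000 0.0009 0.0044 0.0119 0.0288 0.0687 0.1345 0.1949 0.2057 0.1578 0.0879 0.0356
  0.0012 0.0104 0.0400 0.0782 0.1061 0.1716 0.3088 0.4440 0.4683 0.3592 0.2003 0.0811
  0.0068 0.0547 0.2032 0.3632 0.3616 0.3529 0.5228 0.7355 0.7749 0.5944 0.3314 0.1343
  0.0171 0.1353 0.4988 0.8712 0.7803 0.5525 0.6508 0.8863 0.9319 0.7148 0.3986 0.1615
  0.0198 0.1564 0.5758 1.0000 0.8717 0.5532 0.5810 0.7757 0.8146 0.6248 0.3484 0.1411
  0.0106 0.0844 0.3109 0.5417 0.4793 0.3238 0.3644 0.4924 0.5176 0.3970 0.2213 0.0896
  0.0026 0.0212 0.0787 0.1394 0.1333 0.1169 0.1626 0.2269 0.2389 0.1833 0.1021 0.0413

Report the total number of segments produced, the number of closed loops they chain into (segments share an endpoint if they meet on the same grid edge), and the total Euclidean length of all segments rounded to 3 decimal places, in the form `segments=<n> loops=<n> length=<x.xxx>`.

cell (0,5): code 0100 → (0.800,6.000)–(1.000,5.746)
cell (0,6): code 1100 → (0.318,7.000)–(0.800,6.000)
cell (0,7): code 1100 → (0.260,8.000)–(0.318,7.000)
cell (0,8): code 1100 → (0.577,9.000)–(0.260,8.000)
cell (0,9): code 1000 → (1.000,9.536)–(0.577,9.000)
cell (1,2): code 0100 → (1.687,3.000)–(2.000,2.442)
cell (1,3): code 1100 → (1.657,4.000)–(1.687,3.000)
cell (1,4): code 1100 → (1.565,5.000)–(1.657,4.000)
cell (1,5): code 1110 → (1.000,5.746)–(1.565,5.000)
cell (1,9): code 1101 → (1.562,10.000)–(1.000,9.536)
cell (1,10): code 1000 → (2.000,10.291)–(1.562,10.000)
cell (2,1): code 0100 → (2.240,2.000)–(3.000,1.382)
cell (2,2): code 1110 → (2.000,2.442)–(2.240,2.000)
cell (2,10): code 1001 → (3.000,10.526)–(2.000,10.291)
cell (3,1): code 0110 → (3.000,1.382)–(4.000,1.280)
cell (3,10): code 1001 → (4.000,10.359)–(3.000,10.526)
cell (4,1): code 0110 → (4.000,1.280)–(5.000,1.837)
cell (4,9): code 1011 → (5.000,9.700)–(4.585,10.000)
cell (4,10): code 0001 → (4.585,10.000)–(4.000,10.359)
cell (5,1): code 0010 → (5.000,1.837)–(5.159,2.000)
cell (5,2): code 0011 → (5.159,2.000)–(5.665,3.000)
cell (5,3): code 0011 → (5.665,3.000)–(5.593,4.000)
cell (5,4): code 0011 → (5.593,4.000)–(5.241,5.000)
cell (5,5): code 0011 → (5.241,5.000)–(5.448,6.000)
cell (5,6): code 0011 → (5.448,6.000)–(5.823,7.000)
cell (5,7): code 0011 → (5.823,7.000)–(5.874,8.000)
cell (5,8): code 0011 → (5.874,8.000)–(5.576,9.000)
cell (5,9): code 0001 → (5.576,9.000)–(5.000,9.700)
total: 28 segments, chained into 1 closed loop(s), length Σ = 24.325606

segments=28 loops=1 length=24.326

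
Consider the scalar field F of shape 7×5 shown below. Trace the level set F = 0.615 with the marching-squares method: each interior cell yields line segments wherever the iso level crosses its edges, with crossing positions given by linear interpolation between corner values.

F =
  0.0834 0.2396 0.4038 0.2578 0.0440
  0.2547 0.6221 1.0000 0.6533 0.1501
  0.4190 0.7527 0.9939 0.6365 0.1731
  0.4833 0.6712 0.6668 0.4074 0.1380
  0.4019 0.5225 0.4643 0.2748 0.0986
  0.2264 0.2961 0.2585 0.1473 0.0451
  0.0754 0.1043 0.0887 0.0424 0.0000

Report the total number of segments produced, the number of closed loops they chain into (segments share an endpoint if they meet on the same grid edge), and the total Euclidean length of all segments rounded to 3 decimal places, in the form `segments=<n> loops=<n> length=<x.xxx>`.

cell (0,0): code 0100 → (0.981,1.000)–(1.000,0.981)
cell (0,1): code 1100 → (0.354,2.000)–(0.981,1.000)
cell (0,2): code 1100 → (0.903,3.000)–(0.354,2.000)
cell (0,3): code 1000 → (1.000,3.076)–(0.903,3.000)
cell (1,0): code 0110 → (1.000,0.981)–(2.000,0.587)
cell (1,3): code 1001 → (2.000,3.046)–(1.000,3.076)
cell (2,0): code 0110 → (2.000,0.587)–(3.000,0.701)
cell (2,2): code 1011 → (3.000,2.200)–(2.094,3.000)
cell (2,3): code 0001 → (2.094,3.000)–(2.000,3.046)
cell (3,0): code 0010 → (3.000,0.701)–(3.378,1.000)
cell (3,1): code 0011 → (3.378,1.000)–(3.256,2.000)
cell (3,2): code 0001 → (3.256,2.000)–(3.000,2.200)
total: 12 segments, chained into 1 closed loop(s), length Σ = 8.680147

segments=12 loops=1 length=8.680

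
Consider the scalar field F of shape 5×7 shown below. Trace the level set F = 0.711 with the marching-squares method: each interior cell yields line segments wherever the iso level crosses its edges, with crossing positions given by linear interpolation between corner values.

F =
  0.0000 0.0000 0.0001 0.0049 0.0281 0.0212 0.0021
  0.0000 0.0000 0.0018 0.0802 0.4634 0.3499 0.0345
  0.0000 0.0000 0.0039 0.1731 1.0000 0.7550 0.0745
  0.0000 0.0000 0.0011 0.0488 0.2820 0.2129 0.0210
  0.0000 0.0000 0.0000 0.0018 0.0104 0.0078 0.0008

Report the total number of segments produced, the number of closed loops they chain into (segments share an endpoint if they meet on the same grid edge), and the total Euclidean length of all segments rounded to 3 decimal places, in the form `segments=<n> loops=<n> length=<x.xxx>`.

segments=6 loops=1 length=3.544

cell (1,3): code 0100 → (1.461,4.000)–(2.000,3.651)
cell (1,4): code 1100 → (1.891,5.000)–(1.461,4.000)
cell (1,5): code 1000 → (2.000,5.065)–(1.891,5.000)
cell (2,3): code 0010 → (2.000,3.651)–(2.403,4.000)
cell (2,4): code 0011 → (2.403,4.000)–(2.081,5.000)
cell (2,5): code 0001 → (2.081,5.000)–(2.000,5.065)
total: 6 segments, chained into 1 closed loop(s), length Σ = 3.544159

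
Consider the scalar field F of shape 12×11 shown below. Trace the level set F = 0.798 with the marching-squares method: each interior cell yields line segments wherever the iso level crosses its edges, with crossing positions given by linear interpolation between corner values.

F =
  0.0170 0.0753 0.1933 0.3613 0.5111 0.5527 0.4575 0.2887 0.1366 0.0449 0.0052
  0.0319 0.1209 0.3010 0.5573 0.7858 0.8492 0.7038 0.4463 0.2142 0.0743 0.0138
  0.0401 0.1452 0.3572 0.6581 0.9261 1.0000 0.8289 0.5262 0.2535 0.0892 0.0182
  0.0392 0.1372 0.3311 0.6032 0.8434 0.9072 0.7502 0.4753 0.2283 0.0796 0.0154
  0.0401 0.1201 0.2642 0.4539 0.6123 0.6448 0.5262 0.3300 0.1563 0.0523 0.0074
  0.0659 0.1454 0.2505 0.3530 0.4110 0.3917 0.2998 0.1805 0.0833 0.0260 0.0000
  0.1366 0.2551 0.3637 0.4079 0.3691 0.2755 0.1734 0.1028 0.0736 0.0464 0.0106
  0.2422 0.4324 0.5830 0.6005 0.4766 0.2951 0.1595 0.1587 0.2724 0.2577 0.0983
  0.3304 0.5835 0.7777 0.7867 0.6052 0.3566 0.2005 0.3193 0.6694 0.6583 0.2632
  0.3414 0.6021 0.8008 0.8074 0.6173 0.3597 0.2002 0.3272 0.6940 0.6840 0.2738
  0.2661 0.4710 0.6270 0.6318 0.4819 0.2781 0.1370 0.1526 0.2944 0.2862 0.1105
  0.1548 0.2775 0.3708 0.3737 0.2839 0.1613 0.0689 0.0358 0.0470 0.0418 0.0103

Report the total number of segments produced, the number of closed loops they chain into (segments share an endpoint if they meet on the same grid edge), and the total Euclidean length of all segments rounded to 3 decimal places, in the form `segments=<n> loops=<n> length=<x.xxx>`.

cell (0,4): code 0100 → (0.827,5.000)–(1.000,4.192)
cell (0,5): code 1000 → (1.000,5.352)–(0.827,5.000)
cell (1,3): code 0100 → (1.087,4.000)–(2.000,3.522)
cell (1,4): code 1110 → (1.000,4.192)–(1.087,4.000)
cell (1,5): code 1101 → (1.753,6.000)–(1.000,5.352)
cell (1,6): code 1000 → (2.000,6.102)–(1.753,6.000)
cell (2,3): code 0110 → (2.000,3.522)–(3.000,3.811)
cell (2,5): code 1011 → (3.000,5.696)–(2.393,6.000)
cell (2,6): code 0001 → (2.393,6.000)–(2.000,6.102)
cell (3,3): code 0010 → (3.000,3.811)–(3.196,4.000)
cell (3,4): code 0011 → (3.196,4.000)–(3.416,5.000)
cell (3,5): code 0001 → (3.416,5.000)–(3.000,5.696)
cell (8,1): code 0100 → (8.879,2.000)–(9.000,1.986)
cell (8,2): code 1100 → (8.546,3.000)–(8.879,2.000)
cell (8,3): code 1000 → (9.000,3.049)–(8.546,3.000)
cell (9,1): code 0010 → (9.000,1.986)–(9.016,2.000)
cell (9,2): code 0011 → (9.016,2.000)–(9.054,3.000)
cell (9,3): code 0001 → (9.054,3.000)–(9.000,3.049)
total: 18 segments, chained into 2 closed loop(s), length Σ = 10.681143

segments=18 loops=2 length=10.681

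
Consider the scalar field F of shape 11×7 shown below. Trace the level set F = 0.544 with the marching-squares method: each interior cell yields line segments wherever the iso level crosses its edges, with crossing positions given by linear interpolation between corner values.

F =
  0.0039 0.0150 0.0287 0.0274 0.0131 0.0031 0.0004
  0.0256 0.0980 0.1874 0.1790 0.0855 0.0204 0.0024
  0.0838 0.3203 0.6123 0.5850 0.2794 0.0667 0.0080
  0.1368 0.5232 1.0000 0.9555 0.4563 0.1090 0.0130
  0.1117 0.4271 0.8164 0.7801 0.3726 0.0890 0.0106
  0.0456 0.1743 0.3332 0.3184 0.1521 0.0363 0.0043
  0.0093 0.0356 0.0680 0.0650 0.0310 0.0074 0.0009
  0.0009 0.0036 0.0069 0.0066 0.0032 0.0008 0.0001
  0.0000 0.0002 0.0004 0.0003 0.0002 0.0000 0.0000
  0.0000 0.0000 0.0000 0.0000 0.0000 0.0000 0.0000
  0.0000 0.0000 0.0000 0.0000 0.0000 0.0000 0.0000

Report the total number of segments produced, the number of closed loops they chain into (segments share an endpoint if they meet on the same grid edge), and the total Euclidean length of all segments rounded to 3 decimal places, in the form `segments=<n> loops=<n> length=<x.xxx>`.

segments=10 loops=1 length=8.637

cell (1,1): code 0100 → (1.839,2.000)–(2.000,1.766)
cell (1,2): code 1100 → (1.899,3.000)–(1.839,2.000)
cell (1,3): code 1000 → (2.000,3.134)–(1.899,3.000)
cell (2,1): code 0110 → (2.000,1.766)–(3.000,1.044)
cell (2,3): code 1001 → (3.000,3.824)–(2.000,3.134)
cell (3,1): code 0110 → (3.000,1.044)–(4.000,1.300)
cell (3,3): code 1001 → (4.000,3.579)–(3.000,3.824)
cell (4,1): code 0010 → (4.000,1.300)–(4.564,2.000)
cell (4,2): code 0011 → (4.564,2.000)–(4.511,3.000)
cell (4,3): code 0001 → (4.511,3.000)–(4.000,3.579)
total: 10 segments, chained into 1 closed loop(s), length Σ = 8.636916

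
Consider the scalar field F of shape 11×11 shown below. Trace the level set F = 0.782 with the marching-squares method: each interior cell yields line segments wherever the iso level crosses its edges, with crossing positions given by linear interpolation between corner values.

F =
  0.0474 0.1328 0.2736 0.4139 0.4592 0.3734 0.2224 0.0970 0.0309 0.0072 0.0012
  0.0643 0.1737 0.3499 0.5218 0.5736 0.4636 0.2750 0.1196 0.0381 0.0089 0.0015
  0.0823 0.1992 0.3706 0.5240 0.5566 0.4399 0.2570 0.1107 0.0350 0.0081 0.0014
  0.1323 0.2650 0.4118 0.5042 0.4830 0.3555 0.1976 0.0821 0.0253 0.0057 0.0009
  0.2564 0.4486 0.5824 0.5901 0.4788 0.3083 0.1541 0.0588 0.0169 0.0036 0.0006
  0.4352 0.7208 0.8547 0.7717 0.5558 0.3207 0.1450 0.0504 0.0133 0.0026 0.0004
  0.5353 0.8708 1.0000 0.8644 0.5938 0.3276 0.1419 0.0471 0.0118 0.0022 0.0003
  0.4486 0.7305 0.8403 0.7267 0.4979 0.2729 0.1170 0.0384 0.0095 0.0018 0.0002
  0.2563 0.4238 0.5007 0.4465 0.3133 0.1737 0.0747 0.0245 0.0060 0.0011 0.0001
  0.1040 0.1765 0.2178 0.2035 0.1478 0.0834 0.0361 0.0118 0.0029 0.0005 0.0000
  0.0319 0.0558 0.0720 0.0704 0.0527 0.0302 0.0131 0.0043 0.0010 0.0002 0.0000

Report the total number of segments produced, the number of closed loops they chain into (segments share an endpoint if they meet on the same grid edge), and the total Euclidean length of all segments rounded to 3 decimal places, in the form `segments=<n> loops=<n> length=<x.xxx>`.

cell (4,1): code 0100 → (4.733,2.000)–(5.000,1.457)
cell (4,2): code 1000 → (5.000,2.876)–(4.733,2.000)
cell (5,0): code 0100 → (5.408,1.000)–(6.000,0.735)
cell (5,1): code 1110 → (5.000,1.457)–(5.408,1.000)
cell (5,2): code 1101 → (5.111,3.000)–(5.000,2.876)
cell (5,3): code 1000 → (6.000,3.305)–(5.111,3.000)
cell (6,0): code 0010 → (6.000,0.735)–(6.633,1.000)
cell (6,1): code 0111 → (6.633,1.000)–(7.000,1.469)
cell (6,2): code 1011 → (7.000,2.513)–(6.598,3.000)
cell (6,3): code 0001 → (6.598,3.000)–(6.000,3.305)
cell (7,1): code 0010 → (7.000,1.469)–(7.172,2.000)
cell (7,2): code 0001 → (7.172,2.000)–(7.000,2.513)
total: 12 segments, chained into 1 closed loop(s), length Σ = 7.571360

segments=12 loops=1 length=7.571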